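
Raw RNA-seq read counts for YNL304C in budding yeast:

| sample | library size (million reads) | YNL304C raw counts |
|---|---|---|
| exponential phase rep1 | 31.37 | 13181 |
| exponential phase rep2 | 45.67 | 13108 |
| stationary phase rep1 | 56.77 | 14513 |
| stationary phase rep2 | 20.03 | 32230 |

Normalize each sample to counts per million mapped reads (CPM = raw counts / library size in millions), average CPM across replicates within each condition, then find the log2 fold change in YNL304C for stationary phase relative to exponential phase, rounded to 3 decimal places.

1.399

CPM(exponential phase rep1) = 13181 / 31.37 = 420.1785
CPM(exponential phase rep2) = 13108 / 45.67 = 287.0155
CPM(stationary phase rep1) = 14513 / 56.77 = 255.6456
CPM(stationary phase rep2) = 32230 / 20.03 = 1609.0864
mean CPM(exponential phase) = 353.5970; mean CPM(stationary phase) = 932.3660
Fold change = 932.3660 / 353.5970 = 2.63680
log2(2.63680) = 1.3988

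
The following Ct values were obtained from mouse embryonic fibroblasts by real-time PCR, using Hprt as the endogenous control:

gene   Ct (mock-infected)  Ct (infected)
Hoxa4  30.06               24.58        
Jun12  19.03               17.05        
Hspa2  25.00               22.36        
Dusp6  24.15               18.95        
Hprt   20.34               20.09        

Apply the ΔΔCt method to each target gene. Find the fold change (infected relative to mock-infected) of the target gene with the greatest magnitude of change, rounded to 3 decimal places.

Hoxa4: ΔΔCt = (24.58−20.09) − (30.06−20.34) = 4.49 − 9.72 = -5.23; fold change = 2^5.23 = 37.531
Jun12: ΔΔCt = (17.05−20.09) − (19.03−20.34) = -3.04 − (-1.31) = -1.73; fold change = 2^1.73 = 3.317
Hspa2: ΔΔCt = (22.36−20.09) − (25.00−20.34) = 2.27 − 4.66 = -2.39; fold change = 2^2.39 = 5.242
Dusp6: ΔΔCt = (18.95−20.09) − (24.15−20.34) = -1.14 − 3.81 = -4.95; fold change = 2^4.95 = 30.910
Hoxa4 has the largest |ΔΔCt| = 5.23.

37.531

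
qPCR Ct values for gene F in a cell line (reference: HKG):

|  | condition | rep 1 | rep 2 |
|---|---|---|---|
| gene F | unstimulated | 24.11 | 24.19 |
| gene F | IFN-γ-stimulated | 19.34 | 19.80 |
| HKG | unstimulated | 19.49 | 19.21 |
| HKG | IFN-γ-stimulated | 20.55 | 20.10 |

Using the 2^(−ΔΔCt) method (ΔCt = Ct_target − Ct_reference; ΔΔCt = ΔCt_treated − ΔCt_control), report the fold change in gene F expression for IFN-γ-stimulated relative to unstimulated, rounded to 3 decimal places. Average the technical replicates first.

Mean Ct: gene F unstimulated 24.150; gene F IFN-γ-stimulated 19.570; HKG unstimulated 19.350; HKG IFN-γ-stimulated 20.325
ΔCt(unstimulated) = 24.150 − 19.350 = 4.800
ΔCt(IFN-γ-stimulated) = 19.570 − 20.325 = -0.755
ΔΔCt = -0.755 − 4.800 = -5.555
Fold change = 2^(−(-5.555)) = 2^5.555 = 47.0134

47.013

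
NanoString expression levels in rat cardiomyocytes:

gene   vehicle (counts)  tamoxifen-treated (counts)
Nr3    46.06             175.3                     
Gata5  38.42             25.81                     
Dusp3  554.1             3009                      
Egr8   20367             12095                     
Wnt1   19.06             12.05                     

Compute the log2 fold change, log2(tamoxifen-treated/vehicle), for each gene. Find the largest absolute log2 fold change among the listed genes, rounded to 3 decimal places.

log2(175.3/46.06) = 1.928  (Nr3)
log2(25.81/38.42) = -0.574  (Gata5)
log2(3009/554.1) = 2.441  (Dusp3)
log2(12095/20367) = -0.752  (Egr8)
log2(12.05/19.06) = -0.662  (Wnt1)
The largest magnitude belongs to Dusp3.

2.441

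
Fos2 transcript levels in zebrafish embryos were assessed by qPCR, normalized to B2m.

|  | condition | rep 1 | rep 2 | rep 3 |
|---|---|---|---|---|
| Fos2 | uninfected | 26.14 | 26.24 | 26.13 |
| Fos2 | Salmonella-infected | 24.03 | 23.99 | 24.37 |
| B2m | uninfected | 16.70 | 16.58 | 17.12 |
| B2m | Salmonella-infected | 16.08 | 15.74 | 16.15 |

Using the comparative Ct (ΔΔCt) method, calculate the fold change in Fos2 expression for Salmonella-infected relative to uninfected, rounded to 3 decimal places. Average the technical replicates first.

2.346

Mean Ct: Fos2 uninfected 26.170; Fos2 Salmonella-infected 24.130; B2m uninfected 16.800; B2m Salmonella-infected 15.990
ΔCt(uninfected) = 26.170 − 16.800 = 9.370
ΔCt(Salmonella-infected) = 24.130 − 15.990 = 8.140
ΔΔCt = 8.140 − 9.370 = -1.230
Fold change = 2^(−(-1.230)) = 2^1.230 = 2.3457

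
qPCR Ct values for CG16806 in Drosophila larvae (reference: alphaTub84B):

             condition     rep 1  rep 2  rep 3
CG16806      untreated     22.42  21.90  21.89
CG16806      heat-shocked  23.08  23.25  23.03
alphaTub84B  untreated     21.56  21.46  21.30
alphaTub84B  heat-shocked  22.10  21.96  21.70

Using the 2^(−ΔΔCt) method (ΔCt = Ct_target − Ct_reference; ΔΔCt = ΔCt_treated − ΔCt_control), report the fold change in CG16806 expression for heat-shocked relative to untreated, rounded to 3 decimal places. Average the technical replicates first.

0.674

Mean Ct: CG16806 untreated 22.070; CG16806 heat-shocked 23.120; alphaTub84B untreated 21.440; alphaTub84B heat-shocked 21.920
ΔCt(untreated) = 22.070 − 21.440 = 0.630
ΔCt(heat-shocked) = 23.120 − 21.920 = 1.200
ΔΔCt = 1.200 − 0.630 = 0.570
Fold change = 2^(−0.570) = 0.6736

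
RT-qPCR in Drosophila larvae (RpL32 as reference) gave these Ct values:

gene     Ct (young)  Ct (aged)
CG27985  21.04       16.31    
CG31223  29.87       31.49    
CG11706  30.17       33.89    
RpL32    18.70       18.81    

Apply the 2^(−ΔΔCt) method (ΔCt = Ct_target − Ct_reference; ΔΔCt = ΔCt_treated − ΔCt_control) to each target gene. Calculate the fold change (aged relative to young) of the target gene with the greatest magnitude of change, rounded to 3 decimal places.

CG27985: ΔΔCt = (16.31−18.81) − (21.04−18.70) = -2.50 − 2.34 = -4.84; fold change = 2^4.84 = 28.641
CG31223: ΔΔCt = (31.49−18.81) − (29.87−18.70) = 12.68 − 11.17 = 1.51; fold change = 2^-1.51 = 0.351
CG11706: ΔΔCt = (33.89−18.81) − (30.17−18.70) = 15.08 − 11.47 = 3.61; fold change = 2^-3.61 = 0.082
CG27985 has the largest |ΔΔCt| = 4.84.

28.641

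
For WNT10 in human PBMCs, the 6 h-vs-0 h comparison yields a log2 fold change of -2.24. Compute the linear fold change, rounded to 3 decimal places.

Fold change = 2^(-2.24) = 0.2117
That is, WNT10 drops to 21.2% of the 0 h level.

0.212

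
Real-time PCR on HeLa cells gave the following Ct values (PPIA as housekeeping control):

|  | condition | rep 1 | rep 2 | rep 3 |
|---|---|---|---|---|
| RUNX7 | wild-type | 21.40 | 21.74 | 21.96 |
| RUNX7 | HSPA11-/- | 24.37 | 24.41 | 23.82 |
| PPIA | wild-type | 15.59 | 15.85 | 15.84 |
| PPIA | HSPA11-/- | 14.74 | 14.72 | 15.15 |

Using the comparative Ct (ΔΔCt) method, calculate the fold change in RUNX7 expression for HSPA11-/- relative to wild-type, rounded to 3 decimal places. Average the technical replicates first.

Mean Ct: RUNX7 wild-type 21.700; RUNX7 HSPA11-/- 24.200; PPIA wild-type 15.760; PPIA HSPA11-/- 14.870
ΔCt(wild-type) = 21.700 − 15.760 = 5.940
ΔCt(HSPA11-/-) = 24.200 − 14.870 = 9.330
ΔΔCt = 9.330 − 5.940 = 3.390
Fold change = 2^(−3.390) = 0.0954

0.095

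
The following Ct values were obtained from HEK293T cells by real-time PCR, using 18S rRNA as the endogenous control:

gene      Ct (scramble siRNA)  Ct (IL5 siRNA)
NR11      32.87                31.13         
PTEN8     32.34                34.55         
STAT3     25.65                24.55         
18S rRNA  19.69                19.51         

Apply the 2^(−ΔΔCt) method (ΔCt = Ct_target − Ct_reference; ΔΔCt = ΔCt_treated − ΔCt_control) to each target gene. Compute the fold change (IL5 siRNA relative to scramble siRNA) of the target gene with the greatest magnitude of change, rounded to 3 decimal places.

0.191

NR11: ΔΔCt = (31.13−19.51) − (32.87−19.69) = 11.62 − 13.18 = -1.56; fold change = 2^1.56 = 2.949
PTEN8: ΔΔCt = (34.55−19.51) − (32.34−19.69) = 15.04 − 12.65 = 2.39; fold change = 2^-2.39 = 0.191
STAT3: ΔΔCt = (24.55−19.51) − (25.65−19.69) = 5.04 − 5.96 = -0.92; fold change = 2^0.92 = 1.892
PTEN8 has the largest |ΔΔCt| = 2.39.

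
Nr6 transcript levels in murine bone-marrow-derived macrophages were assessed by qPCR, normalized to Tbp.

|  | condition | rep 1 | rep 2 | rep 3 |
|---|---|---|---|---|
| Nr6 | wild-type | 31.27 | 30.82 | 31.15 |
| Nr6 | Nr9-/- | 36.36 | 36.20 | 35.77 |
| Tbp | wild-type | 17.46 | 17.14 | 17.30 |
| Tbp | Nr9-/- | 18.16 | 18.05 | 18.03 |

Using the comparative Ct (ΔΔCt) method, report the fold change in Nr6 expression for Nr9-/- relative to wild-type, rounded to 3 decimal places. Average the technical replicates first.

0.053

Mean Ct: Nr6 wild-type 31.080; Nr6 Nr9-/- 36.110; Tbp wild-type 17.300; Tbp Nr9-/- 18.080
ΔCt(wild-type) = 31.080 − 17.300 = 13.780
ΔCt(Nr9-/-) = 36.110 − 18.080 = 18.030
ΔΔCt = 18.030 − 13.780 = 4.250
Fold change = 2^(−4.250) = 0.0526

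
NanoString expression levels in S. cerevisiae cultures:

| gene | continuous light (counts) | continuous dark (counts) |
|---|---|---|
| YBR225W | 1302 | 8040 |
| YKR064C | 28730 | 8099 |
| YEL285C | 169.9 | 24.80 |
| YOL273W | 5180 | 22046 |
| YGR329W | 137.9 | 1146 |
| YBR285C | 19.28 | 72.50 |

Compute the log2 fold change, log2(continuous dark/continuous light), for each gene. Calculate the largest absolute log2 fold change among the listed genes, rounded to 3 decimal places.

3.055

log2(8040/1302) = 2.626  (YBR225W)
log2(8099/28730) = -1.827  (YKR064C)
log2(24.80/169.9) = -2.776  (YEL285C)
log2(22046/5180) = 2.089  (YOL273W)
log2(1146/137.9) = 3.055  (YGR329W)
log2(72.50/19.28) = 1.911  (YBR285C)
The largest magnitude belongs to YGR329W.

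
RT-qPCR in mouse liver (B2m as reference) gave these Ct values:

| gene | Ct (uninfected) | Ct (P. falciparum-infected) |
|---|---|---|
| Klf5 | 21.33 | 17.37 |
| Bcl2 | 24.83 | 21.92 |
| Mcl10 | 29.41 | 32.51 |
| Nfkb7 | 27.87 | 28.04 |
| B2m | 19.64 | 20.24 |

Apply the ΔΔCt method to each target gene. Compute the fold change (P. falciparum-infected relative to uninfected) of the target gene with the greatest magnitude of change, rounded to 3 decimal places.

Klf5: ΔΔCt = (17.37−20.24) − (21.33−19.64) = -2.87 − 1.69 = -4.56; fold change = 2^4.56 = 23.588
Bcl2: ΔΔCt = (21.92−20.24) − (24.83−19.64) = 1.68 − 5.19 = -3.51; fold change = 2^3.51 = 11.392
Mcl10: ΔΔCt = (32.51−20.24) − (29.41−19.64) = 12.27 − 9.77 = 2.50; fold change = 2^-2.50 = 0.177
Nfkb7: ΔΔCt = (28.04−20.24) − (27.87−19.64) = 7.80 − 8.23 = -0.43; fold change = 2^0.43 = 1.347
Klf5 has the largest |ΔΔCt| = 4.56.

23.588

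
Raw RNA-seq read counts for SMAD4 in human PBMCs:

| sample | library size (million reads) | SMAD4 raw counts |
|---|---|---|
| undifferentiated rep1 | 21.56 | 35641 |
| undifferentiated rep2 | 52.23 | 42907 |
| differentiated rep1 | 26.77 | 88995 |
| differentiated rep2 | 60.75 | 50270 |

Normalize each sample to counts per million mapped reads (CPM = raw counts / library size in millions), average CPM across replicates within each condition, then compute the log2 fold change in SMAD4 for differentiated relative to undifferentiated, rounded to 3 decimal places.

CPM(undifferentiated rep1) = 35641 / 21.56 = 1653.1076
CPM(undifferentiated rep2) = 42907 / 52.23 = 821.5011
CPM(differentiated rep1) = 88995 / 26.77 = 3324.4303
CPM(differentiated rep2) = 50270 / 60.75 = 827.4897
mean CPM(undifferentiated) = 1237.3043; mean CPM(differentiated) = 2075.9600
Fold change = 2075.9600 / 1237.3043 = 1.67781
log2(1.67781) = 0.7466

0.747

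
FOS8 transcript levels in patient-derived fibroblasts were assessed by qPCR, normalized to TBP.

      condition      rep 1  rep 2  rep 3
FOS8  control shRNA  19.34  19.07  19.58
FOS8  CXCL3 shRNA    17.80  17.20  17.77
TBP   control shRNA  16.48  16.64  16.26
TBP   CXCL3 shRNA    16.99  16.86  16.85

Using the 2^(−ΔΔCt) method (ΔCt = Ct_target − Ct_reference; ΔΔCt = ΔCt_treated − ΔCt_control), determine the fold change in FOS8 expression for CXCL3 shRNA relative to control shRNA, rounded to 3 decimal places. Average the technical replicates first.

4.532

Mean Ct: FOS8 control shRNA 19.330; FOS8 CXCL3 shRNA 17.590; TBP control shRNA 16.460; TBP CXCL3 shRNA 16.900
ΔCt(control shRNA) = 19.330 − 16.460 = 2.870
ΔCt(CXCL3 shRNA) = 17.590 − 16.900 = 0.690
ΔΔCt = 0.690 − 2.870 = -2.180
Fold change = 2^(−(-2.180)) = 2^2.180 = 4.5315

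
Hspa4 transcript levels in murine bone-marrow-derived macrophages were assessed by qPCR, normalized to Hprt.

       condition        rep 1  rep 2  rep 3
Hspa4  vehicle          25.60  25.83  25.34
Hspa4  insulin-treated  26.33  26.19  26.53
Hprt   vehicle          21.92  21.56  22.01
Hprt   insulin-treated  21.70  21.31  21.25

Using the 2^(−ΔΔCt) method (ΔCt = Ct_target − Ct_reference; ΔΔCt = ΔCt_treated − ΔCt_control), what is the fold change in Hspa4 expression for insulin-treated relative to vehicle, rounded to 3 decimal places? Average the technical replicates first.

Mean Ct: Hspa4 vehicle 25.590; Hspa4 insulin-treated 26.350; Hprt vehicle 21.830; Hprt insulin-treated 21.420
ΔCt(vehicle) = 25.590 − 21.830 = 3.760
ΔCt(insulin-treated) = 26.350 − 21.420 = 4.930
ΔΔCt = 4.930 − 3.760 = 1.170
Fold change = 2^(−1.170) = 0.4444

0.444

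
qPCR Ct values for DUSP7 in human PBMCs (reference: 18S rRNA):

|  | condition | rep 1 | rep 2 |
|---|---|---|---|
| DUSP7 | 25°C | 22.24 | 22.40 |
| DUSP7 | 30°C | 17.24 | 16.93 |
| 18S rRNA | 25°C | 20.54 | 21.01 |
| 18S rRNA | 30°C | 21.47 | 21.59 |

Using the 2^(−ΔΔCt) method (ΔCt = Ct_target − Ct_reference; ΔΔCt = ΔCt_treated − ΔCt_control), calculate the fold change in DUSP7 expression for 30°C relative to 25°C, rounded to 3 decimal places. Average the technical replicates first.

63.558

Mean Ct: DUSP7 25°C 22.320; DUSP7 30°C 17.085; 18S rRNA 25°C 20.775; 18S rRNA 30°C 21.530
ΔCt(25°C) = 22.320 − 20.775 = 1.545
ΔCt(30°C) = 17.085 − 21.530 = -4.445
ΔΔCt = -4.445 − 1.545 = -5.990
Fold change = 2^(−(-5.990)) = 2^5.990 = 63.5579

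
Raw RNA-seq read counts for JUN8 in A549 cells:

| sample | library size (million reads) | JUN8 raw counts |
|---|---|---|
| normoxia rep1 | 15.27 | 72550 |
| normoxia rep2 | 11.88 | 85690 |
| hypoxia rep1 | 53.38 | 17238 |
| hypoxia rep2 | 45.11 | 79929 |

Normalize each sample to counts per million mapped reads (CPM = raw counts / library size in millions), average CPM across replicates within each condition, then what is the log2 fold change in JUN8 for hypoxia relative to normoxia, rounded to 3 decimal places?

-2.514

CPM(normoxia rep1) = 72550 / 15.27 = 4751.1460
CPM(normoxia rep2) = 85690 / 11.88 = 7212.9630
CPM(hypoxia rep1) = 17238 / 53.38 = 322.9299
CPM(hypoxia rep2) = 79929 / 45.11 = 1771.8688
mean CPM(normoxia) = 5982.0545; mean CPM(hypoxia) = 1047.3994
Fold change = 1047.3994 / 5982.0545 = 0.17509
log2(0.17509) = -2.5138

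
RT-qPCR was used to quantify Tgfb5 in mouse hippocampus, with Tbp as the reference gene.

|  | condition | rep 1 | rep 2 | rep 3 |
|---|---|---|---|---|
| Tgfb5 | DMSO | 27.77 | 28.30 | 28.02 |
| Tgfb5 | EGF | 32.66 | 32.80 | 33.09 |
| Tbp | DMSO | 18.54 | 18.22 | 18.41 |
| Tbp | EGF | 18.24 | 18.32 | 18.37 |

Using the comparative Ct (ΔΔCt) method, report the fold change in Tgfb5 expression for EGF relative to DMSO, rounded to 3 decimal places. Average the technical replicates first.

0.033

Mean Ct: Tgfb5 DMSO 28.030; Tgfb5 EGF 32.850; Tbp DMSO 18.390; Tbp EGF 18.310
ΔCt(DMSO) = 28.030 − 18.390 = 9.640
ΔCt(EGF) = 32.850 − 18.310 = 14.540
ΔΔCt = 14.540 − 9.640 = 4.900
Fold change = 2^(−4.900) = 0.0335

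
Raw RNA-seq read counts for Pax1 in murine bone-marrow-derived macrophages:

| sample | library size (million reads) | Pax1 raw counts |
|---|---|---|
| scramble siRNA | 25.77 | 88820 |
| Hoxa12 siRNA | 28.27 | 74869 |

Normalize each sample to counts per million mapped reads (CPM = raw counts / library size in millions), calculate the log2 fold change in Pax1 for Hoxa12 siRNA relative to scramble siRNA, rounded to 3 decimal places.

CPM(scramble siRNA) = 88820 / 25.77 = 3446.6434
CPM(Hoxa12 siRNA) = 74869 / 28.27 = 2648.3551
Fold change = 2648.3551 / 3446.6434 = 0.76839
log2(0.76839) = -0.3801

-0.380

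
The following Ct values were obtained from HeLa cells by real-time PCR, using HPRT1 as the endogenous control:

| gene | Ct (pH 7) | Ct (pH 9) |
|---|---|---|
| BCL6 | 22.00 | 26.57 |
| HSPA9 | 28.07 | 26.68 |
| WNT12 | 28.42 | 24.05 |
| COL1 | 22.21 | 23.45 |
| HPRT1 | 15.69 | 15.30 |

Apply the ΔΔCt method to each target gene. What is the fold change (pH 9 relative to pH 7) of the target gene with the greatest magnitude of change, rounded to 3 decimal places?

BCL6: ΔΔCt = (26.57−15.30) − (22.00−15.69) = 11.27 − 6.31 = 4.96; fold change = 2^-4.96 = 0.032
HSPA9: ΔΔCt = (26.68−15.30) − (28.07−15.69) = 11.38 − 12.38 = -1.00; fold change = 2^1.00 = 2.000
WNT12: ΔΔCt = (24.05−15.30) − (28.42−15.69) = 8.75 − 12.73 = -3.98; fold change = 2^3.98 = 15.780
COL1: ΔΔCt = (23.45−15.30) − (22.21−15.69) = 8.15 − 6.52 = 1.63; fold change = 2^-1.63 = 0.323
BCL6 has the largest |ΔΔCt| = 4.96.

0.032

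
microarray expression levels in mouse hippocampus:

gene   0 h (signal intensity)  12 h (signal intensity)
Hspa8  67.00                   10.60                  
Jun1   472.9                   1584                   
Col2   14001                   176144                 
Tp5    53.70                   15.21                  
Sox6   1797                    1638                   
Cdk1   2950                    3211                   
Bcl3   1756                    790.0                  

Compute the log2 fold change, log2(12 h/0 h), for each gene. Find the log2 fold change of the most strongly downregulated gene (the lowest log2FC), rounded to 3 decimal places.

log2(10.60/67.00) = -2.660  (Hspa8)
log2(1584/472.9) = 1.744  (Jun1)
log2(176144/14001) = 3.653  (Col2)
log2(15.21/53.70) = -1.820  (Tp5)
log2(1638/1797) = -0.134  (Sox6)
log2(3211/2950) = 0.122  (Cdk1)
log2(790.0/1756) = -1.152  (Bcl3)
Hspa8 is most strongly downregulated.

-2.660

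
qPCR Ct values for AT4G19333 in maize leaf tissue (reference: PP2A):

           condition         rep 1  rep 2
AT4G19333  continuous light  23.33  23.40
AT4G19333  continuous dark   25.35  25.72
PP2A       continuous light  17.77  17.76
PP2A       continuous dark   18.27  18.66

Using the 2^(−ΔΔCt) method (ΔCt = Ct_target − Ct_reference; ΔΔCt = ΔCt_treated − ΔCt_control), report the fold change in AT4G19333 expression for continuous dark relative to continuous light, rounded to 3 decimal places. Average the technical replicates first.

0.361

Mean Ct: AT4G19333 continuous light 23.365; AT4G19333 continuous dark 25.535; PP2A continuous light 17.765; PP2A continuous dark 18.465
ΔCt(continuous light) = 23.365 − 17.765 = 5.600
ΔCt(continuous dark) = 25.535 − 18.465 = 7.070
ΔΔCt = 7.070 − 5.600 = 1.470
Fold change = 2^(−1.470) = 0.3610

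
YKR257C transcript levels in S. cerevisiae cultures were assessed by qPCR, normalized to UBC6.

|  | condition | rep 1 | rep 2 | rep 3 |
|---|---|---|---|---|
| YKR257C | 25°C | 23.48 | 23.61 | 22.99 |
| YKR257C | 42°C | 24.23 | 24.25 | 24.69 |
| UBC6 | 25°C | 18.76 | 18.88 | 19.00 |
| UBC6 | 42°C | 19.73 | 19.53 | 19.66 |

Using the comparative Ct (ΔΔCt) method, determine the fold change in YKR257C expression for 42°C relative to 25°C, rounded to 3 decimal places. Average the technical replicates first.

Mean Ct: YKR257C 25°C 23.360; YKR257C 42°C 24.390; UBC6 25°C 18.880; UBC6 42°C 19.640
ΔCt(25°C) = 23.360 − 18.880 = 4.480
ΔCt(42°C) = 24.390 − 19.640 = 4.750
ΔΔCt = 4.750 − 4.480 = 0.270
Fold change = 2^(−0.270) = 0.8293

0.829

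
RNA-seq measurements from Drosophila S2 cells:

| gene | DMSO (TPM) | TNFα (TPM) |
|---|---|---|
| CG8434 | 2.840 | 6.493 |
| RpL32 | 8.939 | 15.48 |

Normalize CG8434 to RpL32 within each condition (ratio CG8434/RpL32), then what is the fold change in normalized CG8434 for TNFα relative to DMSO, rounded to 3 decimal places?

1.320

CG8434/RpL32 (DMSO) = 2.840 / 8.939 = 0.31771
CG8434/RpL32 (TNFα) = 6.493 / 15.48 = 0.41944
Fold change = 0.41944 / 0.31771 = 1.3202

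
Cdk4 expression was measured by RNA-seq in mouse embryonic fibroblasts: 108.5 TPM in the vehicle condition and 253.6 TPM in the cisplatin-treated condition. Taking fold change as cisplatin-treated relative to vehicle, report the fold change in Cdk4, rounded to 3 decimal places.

2.337

Fold change = 253.6 / 108.5 = 2.3373
Cdk4 is upregulated.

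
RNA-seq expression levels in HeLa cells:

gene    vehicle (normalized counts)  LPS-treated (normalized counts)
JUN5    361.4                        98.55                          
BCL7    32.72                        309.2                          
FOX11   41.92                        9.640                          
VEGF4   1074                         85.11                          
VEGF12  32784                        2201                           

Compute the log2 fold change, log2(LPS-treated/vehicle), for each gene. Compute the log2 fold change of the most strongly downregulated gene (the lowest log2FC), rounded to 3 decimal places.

-3.897

log2(98.55/361.4) = -1.875  (JUN5)
log2(309.2/32.72) = 3.240  (BCL7)
log2(9.640/41.92) = -2.121  (FOX11)
log2(85.11/1074) = -3.658  (VEGF4)
log2(2201/32784) = -3.897  (VEGF12)
VEGF12 is most strongly downregulated.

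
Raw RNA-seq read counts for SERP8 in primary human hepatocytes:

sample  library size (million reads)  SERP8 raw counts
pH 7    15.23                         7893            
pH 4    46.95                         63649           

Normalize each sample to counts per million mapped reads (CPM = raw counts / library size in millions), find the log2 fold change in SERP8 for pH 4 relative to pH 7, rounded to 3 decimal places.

1.387

CPM(pH 7) = 7893 / 15.23 = 518.2534
CPM(pH 4) = 63649 / 46.95 = 1355.6763
Fold change = 1355.6763 / 518.2534 = 2.61586
log2(2.61586) = 1.3873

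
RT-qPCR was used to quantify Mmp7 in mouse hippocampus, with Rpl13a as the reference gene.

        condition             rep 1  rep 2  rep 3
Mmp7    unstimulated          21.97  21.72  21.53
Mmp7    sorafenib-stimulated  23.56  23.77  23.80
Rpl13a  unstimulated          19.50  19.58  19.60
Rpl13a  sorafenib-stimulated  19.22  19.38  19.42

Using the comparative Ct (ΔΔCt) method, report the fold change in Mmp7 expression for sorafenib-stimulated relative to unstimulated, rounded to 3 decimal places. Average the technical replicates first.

Mean Ct: Mmp7 unstimulated 21.740; Mmp7 sorafenib-stimulated 23.710; Rpl13a unstimulated 19.560; Rpl13a sorafenib-stimulated 19.340
ΔCt(unstimulated) = 21.740 − 19.560 = 2.180
ΔCt(sorafenib-stimulated) = 23.710 − 19.340 = 4.370
ΔΔCt = 4.370 − 2.180 = 2.190
Fold change = 2^(−2.190) = 0.2192

0.219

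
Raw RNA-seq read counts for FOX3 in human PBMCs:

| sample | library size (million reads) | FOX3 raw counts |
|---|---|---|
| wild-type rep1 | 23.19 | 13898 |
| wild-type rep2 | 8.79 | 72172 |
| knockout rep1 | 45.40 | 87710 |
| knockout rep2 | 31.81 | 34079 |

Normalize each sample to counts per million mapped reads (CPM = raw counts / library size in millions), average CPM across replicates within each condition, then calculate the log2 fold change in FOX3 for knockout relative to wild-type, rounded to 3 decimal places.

-1.553

CPM(wild-type rep1) = 13898 / 23.19 = 599.3100
CPM(wild-type rep2) = 72172 / 8.79 = 8210.6940
CPM(knockout rep1) = 87710 / 45.40 = 1931.9383
CPM(knockout rep2) = 34079 / 31.81 = 1071.3298
mean CPM(wild-type) = 4405.0020; mean CPM(knockout) = 1501.6340
Fold change = 1501.6340 / 4405.0020 = 0.34089
log2(0.34089) = -1.5526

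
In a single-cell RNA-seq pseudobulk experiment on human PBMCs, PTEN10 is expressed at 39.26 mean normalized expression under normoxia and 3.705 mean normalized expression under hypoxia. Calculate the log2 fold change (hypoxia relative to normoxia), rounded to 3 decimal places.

Fold change = 3.705 / 39.26 = 0.0944
log2(0.0944) = -3.4055

-3.406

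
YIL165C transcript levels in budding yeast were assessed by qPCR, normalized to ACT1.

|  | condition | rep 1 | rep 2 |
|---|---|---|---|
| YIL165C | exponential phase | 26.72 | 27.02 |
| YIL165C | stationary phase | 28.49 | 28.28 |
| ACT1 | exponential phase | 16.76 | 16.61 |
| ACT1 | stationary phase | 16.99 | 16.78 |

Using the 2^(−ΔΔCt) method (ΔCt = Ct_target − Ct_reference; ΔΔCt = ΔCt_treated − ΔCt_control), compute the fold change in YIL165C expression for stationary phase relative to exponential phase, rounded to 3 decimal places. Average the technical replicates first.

Mean Ct: YIL165C exponential phase 26.870; YIL165C stationary phase 28.385; ACT1 exponential phase 16.685; ACT1 stationary phase 16.885
ΔCt(exponential phase) = 26.870 − 16.685 = 10.185
ΔCt(stationary phase) = 28.385 − 16.885 = 11.500
ΔΔCt = 11.500 − 10.185 = 1.315
Fold change = 2^(−1.315) = 0.4019

0.402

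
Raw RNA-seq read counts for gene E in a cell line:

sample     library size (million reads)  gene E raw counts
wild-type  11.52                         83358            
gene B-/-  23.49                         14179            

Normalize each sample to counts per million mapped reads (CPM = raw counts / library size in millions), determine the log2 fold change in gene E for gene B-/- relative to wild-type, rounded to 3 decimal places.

-3.583

CPM(wild-type) = 83358 / 11.52 = 7235.9375
CPM(gene B-/-) = 14179 / 23.49 = 603.6186
Fold change = 603.6186 / 7235.9375 = 0.08342
log2(0.08342) = -3.5835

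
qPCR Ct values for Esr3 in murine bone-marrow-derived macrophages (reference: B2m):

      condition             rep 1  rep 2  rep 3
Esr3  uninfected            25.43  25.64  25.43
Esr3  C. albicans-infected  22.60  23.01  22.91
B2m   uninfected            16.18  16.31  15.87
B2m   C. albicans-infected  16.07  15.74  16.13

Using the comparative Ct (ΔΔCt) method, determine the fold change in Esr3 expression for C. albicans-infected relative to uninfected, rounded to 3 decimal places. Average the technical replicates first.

Mean Ct: Esr3 uninfected 25.500; Esr3 C. albicans-infected 22.840; B2m uninfected 16.120; B2m C. albicans-infected 15.980
ΔCt(uninfected) = 25.500 − 16.120 = 9.380
ΔCt(C. albicans-infected) = 22.840 − 15.980 = 6.860
ΔΔCt = 6.860 − 9.380 = -2.520
Fold change = 2^(−(-2.520)) = 2^2.520 = 5.7358

5.736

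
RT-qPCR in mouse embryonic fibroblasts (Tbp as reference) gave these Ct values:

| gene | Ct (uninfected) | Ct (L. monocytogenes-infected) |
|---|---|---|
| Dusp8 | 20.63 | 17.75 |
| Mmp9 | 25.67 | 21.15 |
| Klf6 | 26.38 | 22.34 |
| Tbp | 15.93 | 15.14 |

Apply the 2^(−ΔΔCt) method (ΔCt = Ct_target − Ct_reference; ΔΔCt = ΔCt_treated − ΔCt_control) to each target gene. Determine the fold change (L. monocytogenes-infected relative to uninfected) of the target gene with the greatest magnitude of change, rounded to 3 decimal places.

13.269

Dusp8: ΔΔCt = (17.75−15.14) − (20.63−15.93) = 2.61 − 4.70 = -2.09; fold change = 2^2.09 = 4.257
Mmp9: ΔΔCt = (21.15−15.14) − (25.67−15.93) = 6.01 − 9.74 = -3.73; fold change = 2^3.73 = 13.269
Klf6: ΔΔCt = (22.34−15.14) − (26.38−15.93) = 7.20 − 10.45 = -3.25; fold change = 2^3.25 = 9.514
Mmp9 has the largest |ΔΔCt| = 3.73.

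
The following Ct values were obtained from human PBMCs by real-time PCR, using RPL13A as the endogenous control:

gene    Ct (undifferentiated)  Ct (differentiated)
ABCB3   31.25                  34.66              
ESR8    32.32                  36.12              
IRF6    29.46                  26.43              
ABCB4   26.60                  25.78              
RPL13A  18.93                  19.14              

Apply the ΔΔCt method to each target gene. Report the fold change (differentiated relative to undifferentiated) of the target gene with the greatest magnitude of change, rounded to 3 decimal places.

ABCB3: ΔΔCt = (34.66−19.14) − (31.25−18.93) = 15.52 − 12.32 = 3.20; fold change = 2^-3.20 = 0.109
ESR8: ΔΔCt = (36.12−19.14) − (32.32−18.93) = 16.98 − 13.39 = 3.59; fold change = 2^-3.59 = 0.083
IRF6: ΔΔCt = (26.43−19.14) − (29.46−18.93) = 7.29 − 10.53 = -3.24; fold change = 2^3.24 = 9.448
ABCB4: ΔΔCt = (25.78−19.14) − (26.60−18.93) = 6.64 − 7.67 = -1.03; fold change = 2^1.03 = 2.042
ESR8 has the largest |ΔΔCt| = 3.59.

0.083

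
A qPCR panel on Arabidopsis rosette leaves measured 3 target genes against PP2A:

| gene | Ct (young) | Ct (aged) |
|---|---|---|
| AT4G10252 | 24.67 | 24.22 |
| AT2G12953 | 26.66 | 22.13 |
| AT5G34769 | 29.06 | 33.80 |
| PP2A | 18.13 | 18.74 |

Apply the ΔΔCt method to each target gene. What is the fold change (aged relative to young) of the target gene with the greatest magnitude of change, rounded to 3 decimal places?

35.261

AT4G10252: ΔΔCt = (24.22−18.74) − (24.67−18.13) = 5.48 − 6.54 = -1.06; fold change = 2^1.06 = 2.085
AT2G12953: ΔΔCt = (22.13−18.74) − (26.66−18.13) = 3.39 − 8.53 = -5.14; fold change = 2^5.14 = 35.261
AT5G34769: ΔΔCt = (33.80−18.74) − (29.06−18.13) = 15.06 − 10.93 = 4.13; fold change = 2^-4.13 = 0.057
AT2G12953 has the largest |ΔΔCt| = 5.14.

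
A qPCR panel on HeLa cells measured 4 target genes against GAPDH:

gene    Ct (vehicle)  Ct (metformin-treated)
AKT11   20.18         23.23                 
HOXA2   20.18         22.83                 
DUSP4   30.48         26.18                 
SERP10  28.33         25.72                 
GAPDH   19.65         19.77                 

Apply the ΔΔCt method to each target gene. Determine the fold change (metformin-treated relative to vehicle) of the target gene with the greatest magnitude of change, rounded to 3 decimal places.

AKT11: ΔΔCt = (23.23−19.77) − (20.18−19.65) = 3.46 − 0.53 = 2.93; fold change = 2^-2.93 = 0.131
HOXA2: ΔΔCt = (22.83−19.77) − (20.18−19.65) = 3.06 − 0.53 = 2.53; fold change = 2^-2.53 = 0.173
DUSP4: ΔΔCt = (26.18−19.77) − (30.48−19.65) = 6.41 − 10.83 = -4.42; fold change = 2^4.42 = 21.407
SERP10: ΔΔCt = (25.72−19.77) − (28.33−19.65) = 5.95 − 8.68 = -2.73; fold change = 2^2.73 = 6.635
DUSP4 has the largest |ΔΔCt| = 4.42.

21.407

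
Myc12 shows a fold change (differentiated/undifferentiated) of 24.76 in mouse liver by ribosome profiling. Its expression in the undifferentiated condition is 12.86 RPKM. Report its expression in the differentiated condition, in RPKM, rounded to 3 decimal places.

differentiated expression = 12.86 × 24.76 = 318.414

318.414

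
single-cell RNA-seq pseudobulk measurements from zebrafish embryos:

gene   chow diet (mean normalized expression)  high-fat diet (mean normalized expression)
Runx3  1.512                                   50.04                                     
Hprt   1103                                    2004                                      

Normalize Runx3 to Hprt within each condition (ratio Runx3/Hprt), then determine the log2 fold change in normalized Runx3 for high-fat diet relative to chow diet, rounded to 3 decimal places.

Runx3/Hprt (chow diet) = 1.512 / 1103 = 0.0013708
Runx3/Hprt (high-fat diet) = 50.04 / 2004 = 0.02497
Fold change = 0.02497 / 0.0013708 = 18.2156
log2(18.2156) = 4.1871

4.187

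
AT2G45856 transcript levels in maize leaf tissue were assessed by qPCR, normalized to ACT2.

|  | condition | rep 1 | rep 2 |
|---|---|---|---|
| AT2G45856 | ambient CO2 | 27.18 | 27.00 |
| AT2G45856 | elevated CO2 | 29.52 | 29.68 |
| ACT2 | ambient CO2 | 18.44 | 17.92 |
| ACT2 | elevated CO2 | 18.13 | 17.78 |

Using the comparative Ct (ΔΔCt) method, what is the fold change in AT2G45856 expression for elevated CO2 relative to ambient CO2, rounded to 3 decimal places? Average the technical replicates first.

Mean Ct: AT2G45856 ambient CO2 27.090; AT2G45856 elevated CO2 29.600; ACT2 ambient CO2 18.180; ACT2 elevated CO2 17.955
ΔCt(ambient CO2) = 27.090 − 18.180 = 8.910
ΔCt(elevated CO2) = 29.600 − 17.955 = 11.645
ΔΔCt = 11.645 − 8.910 = 2.735
Fold change = 2^(−2.735) = 0.1502

0.150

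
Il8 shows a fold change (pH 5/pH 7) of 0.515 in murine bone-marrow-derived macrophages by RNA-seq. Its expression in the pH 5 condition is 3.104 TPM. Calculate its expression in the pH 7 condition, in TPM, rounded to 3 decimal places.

pH 7 expression = 3.104 / 0.515 = 6.027

6.027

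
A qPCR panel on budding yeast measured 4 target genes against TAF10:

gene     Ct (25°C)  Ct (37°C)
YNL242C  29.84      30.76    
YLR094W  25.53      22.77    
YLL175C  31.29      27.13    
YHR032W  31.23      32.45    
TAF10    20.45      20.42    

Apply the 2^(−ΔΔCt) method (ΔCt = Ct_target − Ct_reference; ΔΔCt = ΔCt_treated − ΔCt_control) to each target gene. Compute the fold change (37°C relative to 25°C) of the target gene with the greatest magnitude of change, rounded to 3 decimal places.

YNL242C: ΔΔCt = (30.76−20.42) − (29.84−20.45) = 10.34 − 9.39 = 0.95; fold change = 2^-0.95 = 0.518
YLR094W: ΔΔCt = (22.77−20.42) − (25.53−20.45) = 2.35 − 5.08 = -2.73; fold change = 2^2.73 = 6.635
YLL175C: ΔΔCt = (27.13−20.42) − (31.29−20.45) = 6.71 − 10.84 = -4.13; fold change = 2^4.13 = 17.509
YHR032W: ΔΔCt = (32.45−20.42) − (31.23−20.45) = 12.03 − 10.78 = 1.25; fold change = 2^-1.25 = 0.420
YLL175C has the largest |ΔΔCt| = 4.13.

17.509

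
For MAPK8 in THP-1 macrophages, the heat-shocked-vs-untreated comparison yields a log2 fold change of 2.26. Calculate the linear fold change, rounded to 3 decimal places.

4.790

Fold change = 2^(2.26) = 4.7899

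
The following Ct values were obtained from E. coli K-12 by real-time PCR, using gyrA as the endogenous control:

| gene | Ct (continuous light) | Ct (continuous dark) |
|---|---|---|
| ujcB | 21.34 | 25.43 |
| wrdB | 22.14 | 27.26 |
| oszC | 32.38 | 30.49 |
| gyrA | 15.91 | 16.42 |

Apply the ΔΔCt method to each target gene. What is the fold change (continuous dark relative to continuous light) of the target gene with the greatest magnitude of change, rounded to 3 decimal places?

ujcB: ΔΔCt = (25.43−16.42) − (21.34−15.91) = 9.01 − 5.43 = 3.58; fold change = 2^-3.58 = 0.084
wrdB: ΔΔCt = (27.26−16.42) − (22.14−15.91) = 10.84 − 6.23 = 4.61; fold change = 2^-4.61 = 0.041
oszC: ΔΔCt = (30.49−16.42) − (32.38−15.91) = 14.07 − 16.47 = -2.40; fold change = 2^2.40 = 5.278
wrdB has the largest |ΔΔCt| = 4.61.

0.041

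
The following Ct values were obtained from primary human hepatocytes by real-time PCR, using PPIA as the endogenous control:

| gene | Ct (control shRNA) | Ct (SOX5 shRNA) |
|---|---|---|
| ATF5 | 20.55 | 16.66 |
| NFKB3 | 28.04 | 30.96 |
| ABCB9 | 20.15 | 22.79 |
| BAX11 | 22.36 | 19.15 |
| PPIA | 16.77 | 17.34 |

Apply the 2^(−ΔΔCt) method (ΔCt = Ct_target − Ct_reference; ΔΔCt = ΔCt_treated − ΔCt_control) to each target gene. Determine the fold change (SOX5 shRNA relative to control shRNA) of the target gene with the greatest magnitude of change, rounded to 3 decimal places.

ATF5: ΔΔCt = (16.66−17.34) − (20.55−16.77) = -0.68 − 3.78 = -4.46; fold change = 2^4.46 = 22.009
NFKB3: ΔΔCt = (30.96−17.34) − (28.04−16.77) = 13.62 − 11.27 = 2.35; fold change = 2^-2.35 = 0.196
ABCB9: ΔΔCt = (22.79−17.34) − (20.15−16.77) = 5.45 − 3.38 = 2.07; fold change = 2^-2.07 = 0.238
BAX11: ΔΔCt = (19.15−17.34) − (22.36−16.77) = 1.81 − 5.59 = -3.78; fold change = 2^3.78 = 13.737
ATF5 has the largest |ΔΔCt| = 4.46.

22.009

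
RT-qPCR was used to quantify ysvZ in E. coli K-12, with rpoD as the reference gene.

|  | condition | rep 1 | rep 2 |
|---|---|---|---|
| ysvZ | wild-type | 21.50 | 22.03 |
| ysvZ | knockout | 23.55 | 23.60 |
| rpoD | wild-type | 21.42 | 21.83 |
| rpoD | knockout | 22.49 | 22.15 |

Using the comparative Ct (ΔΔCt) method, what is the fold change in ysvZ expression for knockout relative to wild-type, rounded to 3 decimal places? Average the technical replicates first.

Mean Ct: ysvZ wild-type 21.765; ysvZ knockout 23.575; rpoD wild-type 21.625; rpoD knockout 22.320
ΔCt(wild-type) = 21.765 − 21.625 = 0.140
ΔCt(knockout) = 23.575 − 22.320 = 1.255
ΔΔCt = 1.255 − 0.140 = 1.115
Fold change = 2^(−1.115) = 0.4617

0.462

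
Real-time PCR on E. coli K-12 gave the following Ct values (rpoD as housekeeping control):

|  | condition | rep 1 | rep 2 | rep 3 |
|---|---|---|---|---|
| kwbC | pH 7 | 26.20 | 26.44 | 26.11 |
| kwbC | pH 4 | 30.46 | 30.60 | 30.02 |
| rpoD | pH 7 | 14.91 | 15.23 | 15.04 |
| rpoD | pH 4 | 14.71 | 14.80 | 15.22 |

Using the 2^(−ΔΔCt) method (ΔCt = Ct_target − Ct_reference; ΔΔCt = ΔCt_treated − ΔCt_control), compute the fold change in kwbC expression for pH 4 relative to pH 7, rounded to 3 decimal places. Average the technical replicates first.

0.052

Mean Ct: kwbC pH 7 26.250; kwbC pH 4 30.360; rpoD pH 7 15.060; rpoD pH 4 14.910
ΔCt(pH 7) = 26.250 − 15.060 = 11.190
ΔCt(pH 4) = 30.360 − 14.910 = 15.450
ΔΔCt = 15.450 − 11.190 = 4.260
Fold change = 2^(−4.260) = 0.0522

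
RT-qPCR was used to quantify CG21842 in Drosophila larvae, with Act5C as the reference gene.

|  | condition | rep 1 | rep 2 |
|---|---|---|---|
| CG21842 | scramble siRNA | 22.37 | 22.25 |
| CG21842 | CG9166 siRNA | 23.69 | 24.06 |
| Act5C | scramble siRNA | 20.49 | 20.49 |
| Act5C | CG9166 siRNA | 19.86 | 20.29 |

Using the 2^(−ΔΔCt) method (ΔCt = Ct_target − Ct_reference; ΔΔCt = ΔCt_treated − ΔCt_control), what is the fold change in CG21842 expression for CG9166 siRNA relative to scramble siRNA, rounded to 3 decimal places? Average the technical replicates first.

Mean Ct: CG21842 scramble siRNA 22.310; CG21842 CG9166 siRNA 23.875; Act5C scramble siRNA 20.490; Act5C CG9166 siRNA 20.075
ΔCt(scramble siRNA) = 22.310 − 20.490 = 1.820
ΔCt(CG9166 siRNA) = 23.875 − 20.075 = 3.800
ΔΔCt = 3.800 − 1.820 = 1.980
Fold change = 2^(−1.980) = 0.2535

0.253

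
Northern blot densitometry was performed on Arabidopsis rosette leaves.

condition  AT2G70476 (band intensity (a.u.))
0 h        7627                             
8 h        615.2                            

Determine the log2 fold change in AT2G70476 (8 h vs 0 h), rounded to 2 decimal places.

-3.63

Fold change = 615.2 / 7627 = 0.0807
log2(0.0807) = -3.632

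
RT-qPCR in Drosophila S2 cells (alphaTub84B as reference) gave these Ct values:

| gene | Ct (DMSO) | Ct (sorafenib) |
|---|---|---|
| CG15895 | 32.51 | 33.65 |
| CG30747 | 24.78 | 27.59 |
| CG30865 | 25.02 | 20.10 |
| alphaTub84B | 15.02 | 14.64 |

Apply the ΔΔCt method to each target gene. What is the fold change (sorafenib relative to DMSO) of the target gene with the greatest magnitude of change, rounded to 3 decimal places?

CG15895: ΔΔCt = (33.65−14.64) − (32.51−15.02) = 19.01 − 17.49 = 1.52; fold change = 2^-1.52 = 0.349
CG30747: ΔΔCt = (27.59−14.64) − (24.78−15.02) = 12.95 − 9.76 = 3.19; fold change = 2^-3.19 = 0.110
CG30865: ΔΔCt = (20.10−14.64) − (25.02−15.02) = 5.46 − 10.00 = -4.54; fold change = 2^4.54 = 23.264
CG30865 has the largest |ΔΔCt| = 4.54.

23.264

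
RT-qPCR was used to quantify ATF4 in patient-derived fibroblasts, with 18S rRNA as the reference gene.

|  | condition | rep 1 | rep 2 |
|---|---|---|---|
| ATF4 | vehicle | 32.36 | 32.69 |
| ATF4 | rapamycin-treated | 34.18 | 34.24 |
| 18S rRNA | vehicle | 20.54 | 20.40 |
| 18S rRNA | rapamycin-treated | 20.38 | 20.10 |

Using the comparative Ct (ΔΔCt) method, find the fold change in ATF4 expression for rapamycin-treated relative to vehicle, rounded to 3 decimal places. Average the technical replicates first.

Mean Ct: ATF4 vehicle 32.525; ATF4 rapamycin-treated 34.210; 18S rRNA vehicle 20.470; 18S rRNA rapamycin-treated 20.240
ΔCt(vehicle) = 32.525 − 20.470 = 12.055
ΔCt(rapamycin-treated) = 34.210 − 20.240 = 13.970
ΔΔCt = 13.970 − 12.055 = 1.915
Fold change = 2^(−1.915) = 0.2652

0.265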